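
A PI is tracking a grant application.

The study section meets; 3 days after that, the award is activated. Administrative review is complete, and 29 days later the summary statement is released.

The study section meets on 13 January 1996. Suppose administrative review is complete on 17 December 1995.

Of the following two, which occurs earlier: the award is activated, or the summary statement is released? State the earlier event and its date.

The summary statement is released — 15 January 1996

The study section meets: Jan 13, 1996.
The award is activated: Jan 13, 1996 + 3 days = Jan 16, 1996.
Administrative review is complete: Dec 17, 1995.
The summary statement is released: Dec 17, 1995 + 29 days = Jan 15, 1996.
Comparing: the award is activated on Jan 16, 1996 vs the summary statement is released on Jan 15, 1996. Earlier: the summary statement is released.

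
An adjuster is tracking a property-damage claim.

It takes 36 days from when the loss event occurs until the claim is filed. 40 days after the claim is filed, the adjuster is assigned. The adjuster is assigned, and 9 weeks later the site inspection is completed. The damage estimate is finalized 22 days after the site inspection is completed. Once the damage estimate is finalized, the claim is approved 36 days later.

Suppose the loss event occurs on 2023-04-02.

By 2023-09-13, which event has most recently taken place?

The loss event occurs: Apr 2, 2023.
The claim is filed: Apr 2, 2023 + 36 days = May 8, 2023.
The adjuster is assigned: May 8, 2023 + 40 days = Jun 17, 2023.
The site inspection is completed: Jun 17, 2023 + 9 weeks = Aug 19, 2023.
The damage estimate is finalized: Aug 19, 2023 + 22 days = Sep 10, 2023.
The claim is approved: Sep 10, 2023 + 36 days = Oct 16, 2023.
Sep 13, 2023 falls between when the damage estimate is finalized (Sep 10, 2023) and when the claim is approved (Oct 16, 2023).

The damage estimate is finalized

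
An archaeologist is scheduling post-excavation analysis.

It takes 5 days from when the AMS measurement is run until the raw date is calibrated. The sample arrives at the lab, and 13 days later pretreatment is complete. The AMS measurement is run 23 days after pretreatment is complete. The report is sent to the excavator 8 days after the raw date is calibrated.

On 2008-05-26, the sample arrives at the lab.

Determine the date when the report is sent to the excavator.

The sample arrives at the lab: May 26, 2008.
Pretreatment is complete: May 26, 2008 + 13 days = Jun 8, 2008.
The AMS measurement is run: Jun 8, 2008 + 23 days = Jul 1, 2008.
The raw date is calibrated: Jul 1, 2008 + 5 days = Jul 6, 2008.
The report is sent to the excavator: Jul 6, 2008 + 8 days = Jul 14, 2008.

2008-07-14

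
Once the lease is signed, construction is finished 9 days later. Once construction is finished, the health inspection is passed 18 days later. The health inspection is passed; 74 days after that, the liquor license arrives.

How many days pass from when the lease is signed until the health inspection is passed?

27 days

Causal path: the lease is signed → construction is finished → the health inspection is passed.
Total delay along the path: 9 + 18 = 27 days.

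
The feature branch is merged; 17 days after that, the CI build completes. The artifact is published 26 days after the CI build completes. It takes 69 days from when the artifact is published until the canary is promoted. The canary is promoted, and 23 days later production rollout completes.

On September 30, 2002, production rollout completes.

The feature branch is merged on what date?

Production rollout completes: Sep 30, 2002.
The canary is promoted: Sep 30, 2002 − 23 days = Sep 7, 2002.
The artifact is published: Sep 7, 2002 − 69 days = Jun 30, 2002.
The CI build completes: Jun 30, 2002 − 26 days = Jun 4, 2002.
The feature branch is merged: Jun 4, 2002 − 17 days = May 18, 2002.

May 18, 2002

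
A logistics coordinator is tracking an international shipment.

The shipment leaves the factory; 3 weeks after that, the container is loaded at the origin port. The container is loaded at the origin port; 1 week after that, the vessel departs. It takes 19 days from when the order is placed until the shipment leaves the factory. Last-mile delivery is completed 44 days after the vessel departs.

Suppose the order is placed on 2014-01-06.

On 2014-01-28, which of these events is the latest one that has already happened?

The shipment leaves the factory

The order is placed: Jan 6, 2014.
The shipment leaves the factory: Jan 6, 2014 + 19 days = Jan 25, 2014.
The container is loaded at the origin port: Jan 25, 2014 + 3 weeks = Feb 15, 2014.
The vessel departs: Feb 15, 2014 + 1 week = Feb 22, 2014.
Last-mile delivery is completed: Feb 22, 2014 + 44 days = Apr 7, 2014.
Jan 28, 2014 falls between when the shipment leaves the factory (Jan 25, 2014) and when the container is loaded at the origin port (Feb 15, 2014).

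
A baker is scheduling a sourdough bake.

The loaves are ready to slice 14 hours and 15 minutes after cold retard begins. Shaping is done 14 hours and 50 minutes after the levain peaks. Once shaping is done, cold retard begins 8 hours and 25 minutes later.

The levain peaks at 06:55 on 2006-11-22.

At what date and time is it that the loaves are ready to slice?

The levain peaks: 06:55 Nov 22, 2006.
Shaping is done: 06:55 Nov 22, 2006 + 14h50m = 21:45 Nov 22, 2006.
Cold retard begins: 21:45 Nov 22, 2006 + 8h25m = 06:10 Nov 23, 2006.
The loaves are ready to slice: 06:10 Nov 23, 2006 + 14h15m = 20:25 Nov 23, 2006.

20:25 on 2006-11-23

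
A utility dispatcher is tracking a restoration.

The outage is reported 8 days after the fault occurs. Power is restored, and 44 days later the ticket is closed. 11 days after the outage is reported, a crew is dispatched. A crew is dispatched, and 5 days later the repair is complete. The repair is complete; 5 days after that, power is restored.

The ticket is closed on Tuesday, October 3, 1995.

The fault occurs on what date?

The ticket is closed: Oct 3, 1995.
Power is restored: Oct 3, 1995 − 44 days = Aug 20, 1995.
The repair is complete: Aug 20, 1995 − 5 days = Aug 15, 1995.
A crew is dispatched: Aug 15, 1995 − 5 days = Aug 10, 1995.
The outage is reported: Aug 10, 1995 − 11 days = Jul 30, 1995.
The fault occurs: Jul 30, 1995 − 8 days = Jul 22, 1995.

Saturday, July 22, 1995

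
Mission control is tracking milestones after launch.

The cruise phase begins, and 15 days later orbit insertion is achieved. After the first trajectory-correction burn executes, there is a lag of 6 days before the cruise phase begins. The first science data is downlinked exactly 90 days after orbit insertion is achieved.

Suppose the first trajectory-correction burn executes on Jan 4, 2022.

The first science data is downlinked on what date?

Apr 25, 2022

The first trajectory-correction burn executes: Jan 4, 2022.
The cruise phase begins: Jan 4, 2022 + 6 days = Jan 10, 2022.
Orbit insertion is achieved: Jan 10, 2022 + 15 days = Jan 25, 2022.
The first science data is downlinked: Jan 25, 2022 + 90 days = Apr 25, 2022.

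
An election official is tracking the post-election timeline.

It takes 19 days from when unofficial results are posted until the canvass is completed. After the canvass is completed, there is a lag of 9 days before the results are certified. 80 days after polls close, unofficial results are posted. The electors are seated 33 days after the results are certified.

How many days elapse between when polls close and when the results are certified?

108 days

Causal path: polls close → unofficial results are posted → the canvass is completed → the results are certified.
Total delay along the path: 80 + 19 + 9 = 108 days.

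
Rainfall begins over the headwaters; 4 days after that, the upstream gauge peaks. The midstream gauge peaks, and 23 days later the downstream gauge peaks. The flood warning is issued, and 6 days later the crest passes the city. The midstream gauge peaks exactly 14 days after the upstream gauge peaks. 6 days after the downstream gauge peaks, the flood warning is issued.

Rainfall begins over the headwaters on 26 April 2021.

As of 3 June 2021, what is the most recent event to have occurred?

The midstream gauge peaks

Rainfall begins over the headwaters: Apr 26, 2021.
The upstream gauge peaks: Apr 26, 2021 + 4 days = Apr 30, 2021.
The midstream gauge peaks: Apr 30, 2021 + 14 days = May 14, 2021.
The downstream gauge peaks: May 14, 2021 + 23 days = Jun 6, 2021.
The flood warning is issued: Jun 6, 2021 + 6 days = Jun 12, 2021.
The crest passes the city: Jun 12, 2021 + 6 days = Jun 18, 2021.
Jun 3, 2021 falls between when the midstream gauge peaks (May 14, 2021) and when the downstream gauge peaks (Jun 6, 2021).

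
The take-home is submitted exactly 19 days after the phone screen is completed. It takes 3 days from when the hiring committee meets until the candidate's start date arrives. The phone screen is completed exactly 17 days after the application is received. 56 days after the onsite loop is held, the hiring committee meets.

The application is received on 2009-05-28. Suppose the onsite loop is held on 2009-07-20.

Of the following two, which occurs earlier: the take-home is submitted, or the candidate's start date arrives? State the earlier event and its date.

The take-home is submitted — 2009-07-03

The application is received: May 28, 2009.
The phone screen is completed: May 28, 2009 + 17 days = Jun 14, 2009.
The take-home is submitted: Jun 14, 2009 + 19 days = Jul 3, 2009.
The onsite loop is held: Jul 20, 2009.
The hiring committee meets: Jul 20, 2009 + 56 days = Sep 14, 2009.
The candidate's start date arrives: Sep 14, 2009 + 3 days = Sep 17, 2009.
Comparing: the take-home is submitted on Jul 3, 2009 vs the candidate's start date arrives on Sep 17, 2009. Earlier: the take-home is submitted.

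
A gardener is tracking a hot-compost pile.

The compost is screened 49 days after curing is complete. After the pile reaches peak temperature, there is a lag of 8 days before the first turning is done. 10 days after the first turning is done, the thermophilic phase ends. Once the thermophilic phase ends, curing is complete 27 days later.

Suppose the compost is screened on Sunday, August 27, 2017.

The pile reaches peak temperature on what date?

The compost is screened: Aug 27, 2017.
Curing is complete: Aug 27, 2017 − 49 days = Jul 9, 2017.
The thermophilic phase ends: Jul 9, 2017 − 27 days = Jun 12, 2017.
The first turning is done: Jun 12, 2017 − 10 days = Jun 2, 2017.
The pile reaches peak temperature: Jun 2, 2017 − 8 days = May 25, 2017.

Thursday, May 25, 2017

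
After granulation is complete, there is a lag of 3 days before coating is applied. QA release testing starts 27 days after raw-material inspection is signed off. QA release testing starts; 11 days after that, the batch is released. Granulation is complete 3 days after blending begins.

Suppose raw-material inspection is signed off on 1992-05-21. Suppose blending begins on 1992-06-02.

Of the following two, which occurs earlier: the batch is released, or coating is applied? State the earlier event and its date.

Coating is applied — 1992-06-08

Raw-material inspection is signed off: May 21, 1992.
QA release testing starts: May 21, 1992 + 27 days = Jun 17, 1992.
The batch is released: Jun 17, 1992 + 11 days = Jun 28, 1992.
Blending begins: Jun 2, 1992.
Granulation is complete: Jun 2, 1992 + 3 days = Jun 5, 1992.
Coating is applied: Jun 5, 1992 + 3 days = Jun 8, 1992.
Comparing: the batch is released on Jun 28, 1992 vs coating is applied on Jun 8, 1992. Earlier: coating is applied.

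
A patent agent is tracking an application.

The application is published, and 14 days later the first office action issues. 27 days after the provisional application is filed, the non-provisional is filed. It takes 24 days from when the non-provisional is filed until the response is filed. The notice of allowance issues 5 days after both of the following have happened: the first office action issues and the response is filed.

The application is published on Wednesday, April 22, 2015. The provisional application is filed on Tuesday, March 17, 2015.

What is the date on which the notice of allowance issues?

The application is published: Apr 22, 2015.
The first office action issues: Apr 22, 2015 + 14 days = May 6, 2015.
The provisional application is filed: Mar 17, 2015.
The non-provisional is filed: Mar 17, 2015 + 27 days = Apr 13, 2015.
The response is filed: Apr 13, 2015 + 24 days = May 7, 2015.
Both prerequisites met — the first office action issues (May 6, 2015), the response is filed (May 7, 2015); the later is May 7, 2015.
The notice of allowance issues: May 7, 2015 + 5 days = May 12, 2015.

Tuesday, May 12, 2015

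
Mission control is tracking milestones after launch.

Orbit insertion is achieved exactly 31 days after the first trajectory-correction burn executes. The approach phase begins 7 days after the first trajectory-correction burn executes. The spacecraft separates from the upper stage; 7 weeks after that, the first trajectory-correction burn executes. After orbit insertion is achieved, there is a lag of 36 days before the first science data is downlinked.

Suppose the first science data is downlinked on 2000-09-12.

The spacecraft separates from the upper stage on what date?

The first science data is downlinked: Sep 12, 2000.
Orbit insertion is achieved: Sep 12, 2000 − 36 days = Aug 7, 2000.
The first trajectory-correction burn executes: Aug 7, 2000 − 31 days = Jul 7, 2000.
The spacecraft separates from the upper stage: Jul 7, 2000 − 7 weeks = May 19, 2000.

2000-05-19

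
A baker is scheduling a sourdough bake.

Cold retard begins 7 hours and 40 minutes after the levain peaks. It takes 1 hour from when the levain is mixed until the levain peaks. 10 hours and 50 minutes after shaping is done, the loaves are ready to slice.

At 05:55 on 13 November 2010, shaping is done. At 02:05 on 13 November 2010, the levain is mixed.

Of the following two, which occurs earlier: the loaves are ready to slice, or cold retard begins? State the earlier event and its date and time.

Cold retard begins — 10:45 on 13 November 2010

Shaping is done: 05:55 Nov 13, 2010.
The loaves are ready to slice: 05:55 Nov 13, 2010 + 10h50m = 16:45 Nov 13, 2010.
The levain is mixed: 02:05 Nov 13, 2010.
The levain peaks: 02:05 Nov 13, 2010 + 1h = 03:05 Nov 13, 2010.
Cold retard begins: 03:05 Nov 13, 2010 + 7h40m = 10:45 Nov 13, 2010.
Comparing: the loaves are ready to slice at 16:45 Nov 13, 2010 vs cold retard begins at 10:45 Nov 13, 2010. Earlier: cold retard begins.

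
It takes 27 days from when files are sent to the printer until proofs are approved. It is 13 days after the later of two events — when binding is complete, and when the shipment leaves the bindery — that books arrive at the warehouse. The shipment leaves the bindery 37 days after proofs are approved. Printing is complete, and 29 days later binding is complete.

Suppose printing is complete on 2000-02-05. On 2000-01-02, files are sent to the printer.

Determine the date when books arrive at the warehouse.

2000-03-19

Printing is complete: Feb 5, 2000.
Binding is complete: Feb 5, 2000 + 29 days = Mar 5, 2000.
Files are sent to the printer: Jan 2, 2000.
Proofs are approved: Jan 2, 2000 + 27 days = Jan 29, 2000.
The shipment leaves the bindery: Jan 29, 2000 + 37 days = Mar 6, 2000.
Both prerequisites met — binding is complete (Mar 5, 2000), the shipment leaves the bindery (Mar 6, 2000); the later is Mar 6, 2000.
Books arrive at the warehouse: Mar 6, 2000 + 13 days = Mar 19, 2000.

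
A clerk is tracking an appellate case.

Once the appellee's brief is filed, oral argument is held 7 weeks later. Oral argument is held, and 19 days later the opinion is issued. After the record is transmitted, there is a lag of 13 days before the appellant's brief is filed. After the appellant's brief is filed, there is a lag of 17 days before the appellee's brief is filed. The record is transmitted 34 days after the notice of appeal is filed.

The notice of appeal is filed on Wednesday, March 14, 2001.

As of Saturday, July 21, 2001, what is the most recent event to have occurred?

Oral argument is held

The notice of appeal is filed: Mar 14, 2001.
The record is transmitted: Mar 14, 2001 + 34 days = Apr 17, 2001.
The appellant's brief is filed: Apr 17, 2001 + 13 days = Apr 30, 2001.
The appellee's brief is filed: Apr 30, 2001 + 17 days = May 17, 2001.
Oral argument is held: May 17, 2001 + 7 weeks = Jul 5, 2001.
The opinion is issued: Jul 5, 2001 + 19 days = Jul 24, 2001.
Jul 21, 2001 falls between when oral argument is held (Jul 5, 2001) and when the opinion is issued (Jul 24, 2001).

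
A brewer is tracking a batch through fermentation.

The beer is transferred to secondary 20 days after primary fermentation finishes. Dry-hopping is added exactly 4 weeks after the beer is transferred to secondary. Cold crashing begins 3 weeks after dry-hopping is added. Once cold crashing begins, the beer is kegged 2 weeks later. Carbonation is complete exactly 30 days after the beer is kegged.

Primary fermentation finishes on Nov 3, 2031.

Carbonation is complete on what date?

Feb 24, 2032

Primary fermentation finishes: Nov 3, 2031.
The beer is transferred to secondary: Nov 3, 2031 + 20 days = Nov 23, 2031.
Dry-hopping is added: Nov 23, 2031 + 4 weeks = Dec 21, 2031.
Cold crashing begins: Dec 21, 2031 + 3 weeks = Jan 11, 2032.
The beer is kegged: Jan 11, 2032 + 2 weeks = Jan 25, 2032.
Carbonation is complete: Jan 25, 2032 + 30 days = Feb 24, 2032.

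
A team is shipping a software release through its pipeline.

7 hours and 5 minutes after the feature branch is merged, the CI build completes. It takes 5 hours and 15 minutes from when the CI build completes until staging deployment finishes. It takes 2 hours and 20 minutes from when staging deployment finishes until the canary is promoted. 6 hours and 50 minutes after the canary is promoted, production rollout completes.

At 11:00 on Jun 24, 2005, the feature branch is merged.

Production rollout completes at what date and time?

08:30 on Jun 25, 2005

The feature branch is merged: 11:00 Jun 24, 2005.
The CI build completes: 11:00 Jun 24, 2005 + 7h05m = 18:05 Jun 24, 2005.
Staging deployment finishes: 18:05 Jun 24, 2005 + 5h15m = 23:20 Jun 24, 2005.
The canary is promoted: 23:20 Jun 24, 2005 + 2h20m = 01:40 Jun 25, 2005.
Production rollout completes: 01:40 Jun 25, 2005 + 6h50m = 08:30 Jun 25, 2005.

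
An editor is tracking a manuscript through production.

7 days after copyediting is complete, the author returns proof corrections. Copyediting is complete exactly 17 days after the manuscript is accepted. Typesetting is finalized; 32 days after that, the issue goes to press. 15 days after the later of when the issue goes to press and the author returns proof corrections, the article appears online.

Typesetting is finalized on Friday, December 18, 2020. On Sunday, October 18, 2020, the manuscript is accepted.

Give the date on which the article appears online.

Wednesday, February 3, 2021

Typesetting is finalized: Dec 18, 2020.
The issue goes to press: Dec 18, 2020 + 32 days = Jan 19, 2021.
The manuscript is accepted: Oct 18, 2020.
Copyediting is complete: Oct 18, 2020 + 17 days = Nov 4, 2020.
The author returns proof corrections: Nov 4, 2020 + 7 days = Nov 11, 2020.
Both prerequisites met — the issue goes to press (Jan 19, 2021), the author returns proof corrections (Nov 11, 2020); the later is Jan 19, 2021.
The article appears online: Jan 19, 2021 + 15 days = Feb 3, 2021.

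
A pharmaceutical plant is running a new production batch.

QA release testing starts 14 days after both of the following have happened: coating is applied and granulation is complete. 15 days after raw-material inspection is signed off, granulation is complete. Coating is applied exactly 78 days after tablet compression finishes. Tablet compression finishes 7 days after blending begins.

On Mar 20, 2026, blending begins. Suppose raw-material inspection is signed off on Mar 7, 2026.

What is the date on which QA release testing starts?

Jun 27, 2026

Blending begins: Mar 20, 2026.
Tablet compression finishes: Mar 20, 2026 + 7 days = Mar 27, 2026.
Coating is applied: Mar 27, 2026 + 78 days = Jun 13, 2026.
Raw-material inspection is signed off: Mar 7, 2026.
Granulation is complete: Mar 7, 2026 + 15 days = Mar 22, 2026.
Both prerequisites met — coating is applied (Jun 13, 2026), granulation is complete (Mar 22, 2026); the later is Jun 13, 2026.
QA release testing starts: Jun 13, 2026 + 14 days = Jun 27, 2026.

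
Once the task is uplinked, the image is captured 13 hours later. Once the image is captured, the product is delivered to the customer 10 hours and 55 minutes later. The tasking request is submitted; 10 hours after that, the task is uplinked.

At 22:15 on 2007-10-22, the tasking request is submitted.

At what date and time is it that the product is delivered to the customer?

The tasking request is submitted: 22:15 Oct 22, 2007.
The task is uplinked: 22:15 Oct 22, 2007 + 10h = 08:15 Oct 23, 2007.
The image is captured: 08:15 Oct 23, 2007 + 13h = 21:15 Oct 23, 2007.
The product is delivered to the customer: 21:15 Oct 23, 2007 + 10h55m = 08:10 Oct 24, 2007.

08:10 on 2007-10-24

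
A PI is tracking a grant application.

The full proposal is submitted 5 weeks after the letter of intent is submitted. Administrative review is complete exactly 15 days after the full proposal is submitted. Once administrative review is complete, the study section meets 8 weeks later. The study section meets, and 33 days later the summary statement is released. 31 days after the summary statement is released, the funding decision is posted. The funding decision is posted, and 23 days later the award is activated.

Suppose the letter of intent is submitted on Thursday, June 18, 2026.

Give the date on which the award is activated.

Monday, December 28, 2026

The letter of intent is submitted: Jun 18, 2026.
The full proposal is submitted: Jun 18, 2026 + 5 weeks = Jul 23, 2026.
Administrative review is complete: Jul 23, 2026 + 15 days = Aug 7, 2026.
The study section meets: Aug 7, 2026 + 8 weeks = Oct 2, 2026.
The summary statement is released: Oct 2, 2026 + 33 days = Nov 4, 2026.
The funding decision is posted: Nov 4, 2026 + 31 days = Dec 5, 2026.
The award is activated: Dec 5, 2026 + 23 days = Dec 28, 2026.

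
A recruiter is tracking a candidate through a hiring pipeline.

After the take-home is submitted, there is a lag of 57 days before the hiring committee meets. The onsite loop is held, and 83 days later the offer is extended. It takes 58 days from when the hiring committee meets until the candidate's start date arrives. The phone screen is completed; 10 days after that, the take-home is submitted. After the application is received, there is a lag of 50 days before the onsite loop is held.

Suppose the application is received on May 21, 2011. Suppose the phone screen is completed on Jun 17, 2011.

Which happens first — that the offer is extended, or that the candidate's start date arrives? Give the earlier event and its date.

The application is received: May 21, 2011.
The onsite loop is held: May 21, 2011 + 50 days = Jul 10, 2011.
The offer is extended: Jul 10, 2011 + 83 days = Oct 1, 2011.
The phone screen is completed: Jun 17, 2011.
The take-home is submitted: Jun 17, 2011 + 10 days = Jun 27, 2011.
The hiring committee meets: Jun 27, 2011 + 57 days = Aug 23, 2011.
The candidate's start date arrives: Aug 23, 2011 + 58 days = Oct 20, 2011.
Comparing: the offer is extended on Oct 1, 2011 vs the candidate's start date arrives on Oct 20, 2011. Earlier: the offer is extended.

The offer is extended — Oct 1, 2011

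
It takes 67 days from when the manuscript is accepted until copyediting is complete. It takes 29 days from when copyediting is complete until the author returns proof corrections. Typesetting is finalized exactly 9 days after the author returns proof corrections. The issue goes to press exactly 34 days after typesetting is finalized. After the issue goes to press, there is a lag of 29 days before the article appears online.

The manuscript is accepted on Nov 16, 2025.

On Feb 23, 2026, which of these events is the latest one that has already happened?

The manuscript is accepted: Nov 16, 2025.
Copyediting is complete: Nov 16, 2025 + 67 days = Jan 22, 2026.
The author returns proof corrections: Jan 22, 2026 + 29 days = Feb 20, 2026.
Typesetting is finalized: Feb 20, 2026 + 9 days = Mar 1, 2026.
The issue goes to press: Mar 1, 2026 + 34 days = Apr 4, 2026.
The article appears online: Apr 4, 2026 + 29 days = May 3, 2026.
Feb 23, 2026 falls between when the author returns proof corrections (Feb 20, 2026) and when typesetting is finalized (Mar 1, 2026).

The author returns proof corrections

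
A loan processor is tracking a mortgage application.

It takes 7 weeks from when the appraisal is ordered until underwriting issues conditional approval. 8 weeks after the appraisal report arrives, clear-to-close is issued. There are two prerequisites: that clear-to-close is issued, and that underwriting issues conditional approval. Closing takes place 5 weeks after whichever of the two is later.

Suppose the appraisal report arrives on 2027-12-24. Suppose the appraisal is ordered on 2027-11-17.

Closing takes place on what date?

2028-03-24

The appraisal report arrives: Dec 24, 2027.
Clear-to-close is issued: Dec 24, 2027 + 8 weeks = Feb 18, 2028.
The appraisal is ordered: Nov 17, 2027.
Underwriting issues conditional approval: Nov 17, 2027 + 7 weeks = Jan 5, 2028.
Both prerequisites met — clear-to-close is issued (Feb 18, 2028), underwriting issues conditional approval (Jan 5, 2028); the later is Feb 18, 2028.
Closing takes place: Feb 18, 2028 + 5 weeks = Mar 24, 2028.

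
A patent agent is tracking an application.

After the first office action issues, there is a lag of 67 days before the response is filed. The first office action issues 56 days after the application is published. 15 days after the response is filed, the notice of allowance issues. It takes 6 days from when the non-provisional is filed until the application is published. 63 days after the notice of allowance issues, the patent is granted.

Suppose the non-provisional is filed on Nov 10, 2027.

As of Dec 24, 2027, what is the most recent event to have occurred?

The application is published

The non-provisional is filed: Nov 10, 2027.
The application is published: Nov 10, 2027 + 6 days = Nov 16, 2027.
The first office action issues: Nov 16, 2027 + 56 days = Jan 11, 2028.
The response is filed: Jan 11, 2028 + 67 days = Mar 18, 2028.
The notice of allowance issues: Mar 18, 2028 + 15 days = Apr 2, 2028.
The patent is granted: Apr 2, 2028 + 63 days = Jun 4, 2028.
Dec 24, 2027 falls between when the application is published (Nov 16, 2027) and when the first office action issues (Jan 11, 2028).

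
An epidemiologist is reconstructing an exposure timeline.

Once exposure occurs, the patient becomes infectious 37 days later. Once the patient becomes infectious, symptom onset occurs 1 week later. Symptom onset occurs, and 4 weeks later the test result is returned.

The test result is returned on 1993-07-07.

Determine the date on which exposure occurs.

1993-04-26

The test result is returned: Jul 7, 1993.
Symptom onset occurs: Jul 7, 1993 − 4 weeks = Jun 9, 1993.
The patient becomes infectious: Jun 9, 1993 − 1 week = Jun 2, 1993.
Exposure occurs: Jun 2, 1993 − 37 days = Apr 26, 1993.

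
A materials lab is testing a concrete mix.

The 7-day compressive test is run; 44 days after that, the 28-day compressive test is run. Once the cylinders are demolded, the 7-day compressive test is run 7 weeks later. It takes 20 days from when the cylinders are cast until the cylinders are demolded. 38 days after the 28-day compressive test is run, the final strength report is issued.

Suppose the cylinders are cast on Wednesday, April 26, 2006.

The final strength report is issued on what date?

The cylinders are cast: Apr 26, 2006.
The cylinders are demolded: Apr 26, 2006 + 20 days = May 16, 2006.
The 7-day compressive test is run: May 16, 2006 + 7 weeks = Jul 4, 2006.
The 28-day compressive test is run: Jul 4, 2006 + 44 days = Aug 17, 2006.
The final strength report is issued: Aug 17, 2006 + 38 days = Sep 24, 2006.

Sunday, September 24, 2006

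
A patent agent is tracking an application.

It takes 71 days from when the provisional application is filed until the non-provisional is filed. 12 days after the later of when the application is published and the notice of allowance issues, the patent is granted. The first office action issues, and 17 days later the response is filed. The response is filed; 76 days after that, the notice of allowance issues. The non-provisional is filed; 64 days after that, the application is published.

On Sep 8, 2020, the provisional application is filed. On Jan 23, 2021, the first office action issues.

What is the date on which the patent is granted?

May 8, 2021

The provisional application is filed: Sep 8, 2020.
The non-provisional is filed: Sep 8, 2020 + 71 days = Nov 18, 2020.
The application is published: Nov 18, 2020 + 64 days = Jan 21, 2021.
The first office action issues: Jan 23, 2021.
The response is filed: Jan 23, 2021 + 17 days = Feb 9, 2021.
The notice of allowance issues: Feb 9, 2021 + 76 days = Apr 26, 2021.
Both prerequisites met — the application is published (Jan 21, 2021), the notice of allowance issues (Apr 26, 2021); the later is Apr 26, 2021.
The patent is granted: Apr 26, 2021 + 12 days = May 8, 2021.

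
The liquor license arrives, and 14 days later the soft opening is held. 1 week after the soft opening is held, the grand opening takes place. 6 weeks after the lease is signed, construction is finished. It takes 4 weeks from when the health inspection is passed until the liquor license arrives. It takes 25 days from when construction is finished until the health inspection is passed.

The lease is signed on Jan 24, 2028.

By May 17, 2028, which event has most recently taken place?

The lease is signed: Jan 24, 2028.
Construction is finished: Jan 24, 2028 + 6 weeks = Mar 6, 2028.
The health inspection is passed: Mar 6, 2028 + 25 days = Mar 31, 2028.
The liquor license arrives: Mar 31, 2028 + 4 weeks = Apr 28, 2028.
The soft opening is held: Apr 28, 2028 + 14 days = May 12, 2028.
The grand opening takes place: May 12, 2028 + 1 week = May 19, 2028.
May 17, 2028 falls between when the soft opening is held (May 12, 2028) and when the grand opening takes place (May 19, 2028).

The soft opening is held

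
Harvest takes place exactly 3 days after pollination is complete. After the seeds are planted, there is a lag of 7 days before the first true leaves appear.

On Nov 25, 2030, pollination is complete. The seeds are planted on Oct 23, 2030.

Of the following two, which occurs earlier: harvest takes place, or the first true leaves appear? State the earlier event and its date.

Pollination is complete: Nov 25, 2030.
Harvest takes place: Nov 25, 2030 + 3 days = Nov 28, 2030.
The seeds are planted: Oct 23, 2030.
The first true leaves appear: Oct 23, 2030 + 7 days = Oct 30, 2030.
Comparing: harvest takes place on Nov 28, 2030 vs the first true leaves appear on Oct 30, 2030. Earlier: the first true leaves appear.

The first true leaves appear — Oct 30, 2030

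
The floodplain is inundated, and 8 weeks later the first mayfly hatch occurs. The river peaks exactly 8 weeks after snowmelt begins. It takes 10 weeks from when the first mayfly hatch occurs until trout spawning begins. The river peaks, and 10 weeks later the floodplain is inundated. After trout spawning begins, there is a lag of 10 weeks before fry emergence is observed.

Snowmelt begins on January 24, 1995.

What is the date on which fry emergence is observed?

December 12, 1995

Snowmelt begins: Jan 24, 1995.
The river peaks: Jan 24, 1995 + 8 weeks = Mar 21, 1995.
The floodplain is inundated: Mar 21, 1995 + 10 weeks = May 30, 1995.
The first mayfly hatch occurs: May 30, 1995 + 8 weeks = Jul 25, 1995.
Trout spawning begins: Jul 25, 1995 + 10 weeks = Oct 3, 1995.
Fry emergence is observed: Oct 3, 1995 + 10 weeks = Dec 12, 1995.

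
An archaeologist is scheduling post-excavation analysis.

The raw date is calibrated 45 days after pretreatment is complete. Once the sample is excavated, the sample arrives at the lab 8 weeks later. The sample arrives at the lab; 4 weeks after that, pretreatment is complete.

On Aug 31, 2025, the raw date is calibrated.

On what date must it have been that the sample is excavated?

Apr 24, 2025

The raw date is calibrated: Aug 31, 2025.
Pretreatment is complete: Aug 31, 2025 − 45 days = Jul 17, 2025.
The sample arrives at the lab: Jul 17, 2025 − 4 weeks = Jun 19, 2025.
The sample is excavated: Jun 19, 2025 − 8 weeks = Apr 24, 2025.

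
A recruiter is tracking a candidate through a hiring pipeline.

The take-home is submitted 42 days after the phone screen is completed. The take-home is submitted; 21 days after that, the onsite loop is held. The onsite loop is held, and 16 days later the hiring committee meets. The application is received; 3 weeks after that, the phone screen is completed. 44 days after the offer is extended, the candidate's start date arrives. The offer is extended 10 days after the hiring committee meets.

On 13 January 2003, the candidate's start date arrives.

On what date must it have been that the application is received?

12 August 2002

The candidate's start date arrives: Jan 13, 2003.
The offer is extended: Jan 13, 2003 − 44 days = Nov 30, 2002.
The hiring committee meets: Nov 30, 2002 − 10 days = Nov 20, 2002.
The onsite loop is held: Nov 20, 2002 − 16 days = Nov 4, 2002.
The take-home is submitted: Nov 4, 2002 − 21 days = Oct 14, 2002.
The phone screen is completed: Oct 14, 2002 − 42 days = Sep 2, 2002.
The application is received: Sep 2, 2002 − 3 weeks = Aug 12, 2002.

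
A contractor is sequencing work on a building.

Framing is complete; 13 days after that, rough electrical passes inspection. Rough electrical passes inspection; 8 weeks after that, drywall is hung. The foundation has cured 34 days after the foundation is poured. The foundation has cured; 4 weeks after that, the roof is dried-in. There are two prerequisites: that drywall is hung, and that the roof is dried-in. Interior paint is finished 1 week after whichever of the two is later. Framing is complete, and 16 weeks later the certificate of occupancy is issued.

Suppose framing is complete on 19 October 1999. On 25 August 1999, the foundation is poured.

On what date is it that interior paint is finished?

3 January 2000

Framing is complete: Oct 19, 1999.
Rough electrical passes inspection: Oct 19, 1999 + 13 days = Nov 1, 1999.
Drywall is hung: Nov 1, 1999 + 8 weeks = Dec 27, 1999.
The foundation is poured: Aug 25, 1999.
The foundation has cured: Aug 25, 1999 + 34 days = Sep 28, 1999.
The roof is dried-in: Sep 28, 1999 + 4 weeks = Oct 26, 1999.
Both prerequisites met — drywall is hung (Dec 27, 1999), the roof is dried-in (Oct 26, 1999); the later is Dec 27, 1999.
Interior paint is finished: Dec 27, 1999 + 1 week = Jan 3, 2000.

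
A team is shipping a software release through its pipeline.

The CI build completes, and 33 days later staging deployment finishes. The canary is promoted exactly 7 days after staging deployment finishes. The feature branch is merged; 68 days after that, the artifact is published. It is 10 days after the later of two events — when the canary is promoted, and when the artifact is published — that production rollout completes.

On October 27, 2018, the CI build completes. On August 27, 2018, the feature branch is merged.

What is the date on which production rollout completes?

December 16, 2018

The CI build completes: Oct 27, 2018.
Staging deployment finishes: Oct 27, 2018 + 33 days = Nov 29, 2018.
The canary is promoted: Nov 29, 2018 + 7 days = Dec 6, 2018.
The feature branch is merged: Aug 27, 2018.
The artifact is published: Aug 27, 2018 + 68 days = Nov 3, 2018.
Both prerequisites met — the canary is promoted (Dec 6, 2018), the artifact is published (Nov 3, 2018); the later is Dec 6, 2018.
Production rollout completes: Dec 6, 2018 + 10 days = Dec 16, 2018.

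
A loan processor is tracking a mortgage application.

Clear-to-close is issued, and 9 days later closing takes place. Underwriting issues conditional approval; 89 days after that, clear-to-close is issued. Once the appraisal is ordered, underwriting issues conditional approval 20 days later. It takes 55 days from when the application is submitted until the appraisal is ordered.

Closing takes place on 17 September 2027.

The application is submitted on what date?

28 March 2027

Closing takes place: Sep 17, 2027.
Clear-to-close is issued: Sep 17, 2027 − 9 days = Sep 8, 2027.
Underwriting issues conditional approval: Sep 8, 2027 − 89 days = Jun 11, 2027.
The appraisal is ordered: Jun 11, 2027 − 20 days = May 22, 2027.
The application is submitted: May 22, 2027 − 55 days = Mar 28, 2027.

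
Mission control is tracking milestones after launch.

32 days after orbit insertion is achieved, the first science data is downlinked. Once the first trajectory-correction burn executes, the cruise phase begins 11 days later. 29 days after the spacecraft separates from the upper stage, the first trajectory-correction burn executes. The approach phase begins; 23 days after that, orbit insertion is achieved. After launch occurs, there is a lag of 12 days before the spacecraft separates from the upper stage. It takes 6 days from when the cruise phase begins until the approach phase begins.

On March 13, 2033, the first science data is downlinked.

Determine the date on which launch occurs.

November 20, 2032

The first science data is downlinked: Mar 13, 2033.
Orbit insertion is achieved: Mar 13, 2033 − 32 days = Feb 9, 2033.
The approach phase begins: Feb 9, 2033 − 23 days = Jan 17, 2033.
The cruise phase begins: Jan 17, 2033 − 6 days = Jan 11, 2033.
The first trajectory-correction burn executes: Jan 11, 2033 − 11 days = Dec 31, 2032.
The spacecraft separates from the upper stage: Dec 31, 2032 − 29 days = Dec 2, 2032.
Launch occurs: Dec 2, 2032 − 12 days = Nov 20, 2032.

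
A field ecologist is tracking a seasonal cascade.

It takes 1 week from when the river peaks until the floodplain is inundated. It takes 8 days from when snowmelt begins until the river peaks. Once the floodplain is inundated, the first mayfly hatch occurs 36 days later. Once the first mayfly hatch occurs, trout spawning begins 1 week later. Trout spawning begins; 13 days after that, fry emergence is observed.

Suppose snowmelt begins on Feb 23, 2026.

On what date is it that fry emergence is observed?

May 5, 2026

Snowmelt begins: Feb 23, 2026.
The river peaks: Feb 23, 2026 + 8 days = Mar 3, 2026.
The floodplain is inundated: Mar 3, 2026 + 1 week = Mar 10, 2026.
The first mayfly hatch occurs: Mar 10, 2026 + 36 days = Apr 15, 2026.
Trout spawning begins: Apr 15, 2026 + 1 week = Apr 22, 2026.
Fry emergence is observed: Apr 22, 2026 + 13 days = May 5, 2026.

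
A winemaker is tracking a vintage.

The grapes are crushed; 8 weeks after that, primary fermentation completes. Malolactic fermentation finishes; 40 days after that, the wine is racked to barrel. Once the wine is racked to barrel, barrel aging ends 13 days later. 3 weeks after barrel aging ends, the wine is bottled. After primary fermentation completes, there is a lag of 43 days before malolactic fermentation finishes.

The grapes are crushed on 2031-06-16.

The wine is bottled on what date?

2031-12-06

The grapes are crushed: Jun 16, 2031.
Primary fermentation completes: Jun 16, 2031 + 8 weeks = Aug 11, 2031.
Malolactic fermentation finishes: Aug 11, 2031 + 43 days = Sep 23, 2031.
The wine is racked to barrel: Sep 23, 2031 + 40 days = Nov 2, 2031.
Barrel aging ends: Nov 2, 2031 + 13 days = Nov 15, 2031.
The wine is bottled: Nov 15, 2031 + 3 weeks = Dec 6, 2031.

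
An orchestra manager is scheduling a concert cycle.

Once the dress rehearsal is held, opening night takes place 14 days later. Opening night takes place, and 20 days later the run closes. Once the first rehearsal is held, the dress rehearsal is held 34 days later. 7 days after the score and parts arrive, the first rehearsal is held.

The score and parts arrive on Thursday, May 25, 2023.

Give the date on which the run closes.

Tuesday, August 8, 2023

The score and parts arrive: May 25, 2023.
The first rehearsal is held: May 25, 2023 + 7 days = Jun 1, 2023.
The dress rehearsal is held: Jun 1, 2023 + 34 days = Jul 5, 2023.
Opening night takes place: Jul 5, 2023 + 14 days = Jul 19, 2023.
The run closes: Jul 19, 2023 + 20 days = Aug 8, 2023.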